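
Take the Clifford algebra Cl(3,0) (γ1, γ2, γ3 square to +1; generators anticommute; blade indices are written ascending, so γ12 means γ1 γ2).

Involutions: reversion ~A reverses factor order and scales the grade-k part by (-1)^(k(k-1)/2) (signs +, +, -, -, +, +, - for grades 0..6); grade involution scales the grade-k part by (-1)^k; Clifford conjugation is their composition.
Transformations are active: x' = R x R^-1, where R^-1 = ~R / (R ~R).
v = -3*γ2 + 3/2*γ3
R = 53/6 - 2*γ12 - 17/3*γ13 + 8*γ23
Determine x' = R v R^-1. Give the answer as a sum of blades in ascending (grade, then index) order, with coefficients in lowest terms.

~R = 53/6 + 2*γ12 + 17/3*γ13 - 8*γ23, and R ~R = 6413/36, so R^-1 = ~R / (6413/36).
R v = -5/2*γ1 - 29/2*γ2 + 149/4*γ3 - 20*γ123
Answer: -13110/6413*γ1 + 1857/6413*γ2 + 33903/12826*γ3


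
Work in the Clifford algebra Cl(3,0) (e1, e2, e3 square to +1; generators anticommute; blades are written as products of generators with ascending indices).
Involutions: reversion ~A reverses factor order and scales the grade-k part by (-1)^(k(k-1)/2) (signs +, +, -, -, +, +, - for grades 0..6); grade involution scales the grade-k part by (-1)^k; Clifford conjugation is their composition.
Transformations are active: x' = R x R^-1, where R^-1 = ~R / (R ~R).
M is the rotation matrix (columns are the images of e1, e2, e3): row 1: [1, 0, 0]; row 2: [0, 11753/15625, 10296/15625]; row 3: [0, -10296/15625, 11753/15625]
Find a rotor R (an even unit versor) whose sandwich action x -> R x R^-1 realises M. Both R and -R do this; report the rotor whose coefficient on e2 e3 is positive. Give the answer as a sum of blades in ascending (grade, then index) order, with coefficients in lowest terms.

Method: write R = a + b12*e1 e2 + b13*e1 e3 + b23*e2 e3 with a^2 + b12^2 + b13^2 + b23^2 = 1 (so R^-1 = ~R). Expanding the columns R e_j ~R gives tr M = 4a^2 - 1 and, from the antisymmetric part, M21 - M12 = -4a*b12, M13 - M31 = 4a*b13, M32 - M23 = -4a*b23.
Here tr M = 39131/15625, so a^2 = (1 + tr M)/4 = 13689/15625 and a = ±117/125. Taking a = 117/125: M21 - M12 = 0, M13 - M31 = 0, M32 - M23 = -20592/15625, giving b12 = 0, b13 = 0, b23 = 44/125, i.e. R = 117/125 + 44/125*e2 e3.
Its e2 e3 coefficient is already positive.
Answer: 117/125 + 44/125*e2 e3. Key observation: the double cover Spin(3) -> SO(3) sends R and -R to the same matrix (trace 39131/15625 here), so the stated sign of the e2 e3 coefficient is what selects one sheet.


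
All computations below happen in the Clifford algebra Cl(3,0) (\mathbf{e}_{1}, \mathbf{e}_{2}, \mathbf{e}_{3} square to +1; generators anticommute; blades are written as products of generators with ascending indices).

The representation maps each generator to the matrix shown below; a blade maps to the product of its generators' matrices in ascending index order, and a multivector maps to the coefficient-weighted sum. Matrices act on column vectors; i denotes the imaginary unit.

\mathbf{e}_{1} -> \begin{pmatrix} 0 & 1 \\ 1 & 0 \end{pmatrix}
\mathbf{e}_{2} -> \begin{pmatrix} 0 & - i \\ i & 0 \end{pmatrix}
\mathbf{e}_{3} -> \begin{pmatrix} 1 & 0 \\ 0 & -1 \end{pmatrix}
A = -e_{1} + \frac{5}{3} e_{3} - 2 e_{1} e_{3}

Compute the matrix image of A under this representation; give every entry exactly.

Bivector images (products of the table entries): rho(e_{1} e_{3}) = rho(\mathbf{e}_{1})rho(\mathbf{e}_{3}) = \begin{pmatrix} 0 & -1 \\ 1 & 0 \end{pmatrix}.
M = (-1)*rho(e_{1}) + (\frac{5}{3})*rho(e_{3}) + (-2)*rho(e_{1} e_{3}), summed entrywise:
Answer: \begin{pmatrix} \frac{5}{3} & 1 \\ -3 & - \frac{5}{3} \end{pmatrix}


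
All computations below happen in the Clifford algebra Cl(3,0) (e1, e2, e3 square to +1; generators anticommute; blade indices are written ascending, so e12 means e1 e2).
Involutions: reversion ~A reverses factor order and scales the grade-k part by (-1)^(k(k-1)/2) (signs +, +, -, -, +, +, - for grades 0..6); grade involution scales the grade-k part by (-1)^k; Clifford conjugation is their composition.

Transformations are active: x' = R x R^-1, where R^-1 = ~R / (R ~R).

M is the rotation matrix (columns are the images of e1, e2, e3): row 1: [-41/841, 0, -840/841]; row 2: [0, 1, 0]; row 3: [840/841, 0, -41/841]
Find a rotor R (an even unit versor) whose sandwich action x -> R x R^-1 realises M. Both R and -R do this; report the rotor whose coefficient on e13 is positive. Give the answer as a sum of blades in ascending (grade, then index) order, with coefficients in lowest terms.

Method: write R = a + b12*e12 + b13*e13 + b23*e23 with a^2 + b12^2 + b13^2 + b23^2 = 1 (so R^-1 = ~R). Expanding the columns R e_j ~R gives tr M = 4a^2 - 1 and, from the antisymmetric part, M21 - M12 = -4a*b12, M13 - M31 = 4a*b13, M32 - M23 = -4a*b23.
Here tr M = 759/841, so a^2 = (1 + tr M)/4 = 400/841 and a = ±20/29. Taking a = 20/29: M21 - M12 = 0, M13 - M31 = -1680/841, M32 - M23 = 0, giving b12 = 0, b13 = -21/29, b23 = 0, i.e. R = 20/29 - 21/29*e13.
Its e13 coefficient is negative, so report the other preimage -R.
Answer: -20/29 + 21/29*e13. Uniqueness: Spin(3) -> SO(3) maps R and -R to the same rotation of trace 759/841; fixing the sign of the e13 coefficient removes the ambiguity.


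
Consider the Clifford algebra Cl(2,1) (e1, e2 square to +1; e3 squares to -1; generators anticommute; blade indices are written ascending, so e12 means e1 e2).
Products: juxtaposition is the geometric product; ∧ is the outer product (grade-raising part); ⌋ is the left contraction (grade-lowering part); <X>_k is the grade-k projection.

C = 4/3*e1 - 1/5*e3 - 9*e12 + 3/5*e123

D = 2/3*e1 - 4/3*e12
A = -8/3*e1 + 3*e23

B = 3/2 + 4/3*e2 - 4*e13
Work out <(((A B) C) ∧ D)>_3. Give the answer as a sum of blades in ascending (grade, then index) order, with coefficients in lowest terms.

step 1: -4*e1 + 20/3*e3 + 76/9*e12 + 9/2*e23
step 2: 72 + 27/10*e1 + 6923/270*e2 - 76/15*e3 - 4*e12 + 2917/90*e13 - 12/5*e23 - 2506/45*e123
step 3: 48*e1 - 45803/405*e12 + 152/45*e13 + 232/45*e123
step 4: 232/45*e123
Answer: 232/45*e123


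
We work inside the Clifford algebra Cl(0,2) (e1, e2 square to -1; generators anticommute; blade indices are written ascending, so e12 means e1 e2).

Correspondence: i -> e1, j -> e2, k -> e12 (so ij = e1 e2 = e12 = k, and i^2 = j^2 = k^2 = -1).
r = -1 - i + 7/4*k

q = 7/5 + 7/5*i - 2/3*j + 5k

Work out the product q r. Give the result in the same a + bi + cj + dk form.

In blades: q = 7/5 + 7/5*e1 - 2/3*e2 + 5*e12, r = -1 - e1 + 7/4*e12.
Distribute q over r term by term (generator squares from the signature, products reordered to ascending indices): (7/5)*r = -7/5 - 7/5*e1 + 49/20*e12; (7/5*e1)*r = 7/5 - 7/5*e1 - 49/20*e2; (-2/3*e2)*r = -7/6*e1 + 2/3*e2 - 2/3*e12; (5*e12)*r = -35/4 - 5*e2 - 5*e12.
Sum: -35/4 - 119/30*e1 - 407/60*e2 - 193/60*e12; translating back through the correspondence:
Answer: -35/4 - 119/30*i - 407/60*j - 193/60*k


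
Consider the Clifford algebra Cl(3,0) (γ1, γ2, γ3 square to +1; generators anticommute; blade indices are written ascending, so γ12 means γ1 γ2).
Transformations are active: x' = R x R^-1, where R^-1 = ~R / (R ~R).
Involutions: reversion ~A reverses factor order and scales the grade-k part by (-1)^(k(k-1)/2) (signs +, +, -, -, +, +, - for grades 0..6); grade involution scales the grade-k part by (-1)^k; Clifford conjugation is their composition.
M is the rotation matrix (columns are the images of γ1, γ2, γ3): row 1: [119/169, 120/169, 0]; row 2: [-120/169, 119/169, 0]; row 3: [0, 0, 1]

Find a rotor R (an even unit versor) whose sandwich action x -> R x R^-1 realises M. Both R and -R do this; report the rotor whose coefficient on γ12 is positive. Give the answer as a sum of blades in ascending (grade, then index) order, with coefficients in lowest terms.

Method: write R = a + b12*γ12 + b13*γ13 + b23*γ23 with a^2 + b12^2 + b13^2 + b23^2 = 1 (so R^-1 = ~R). Expanding the columns R e_j ~R gives tr M = 4a^2 - 1 and, from the antisymmetric part, M21 - M12 = -4a*b12, M13 - M31 = 4a*b13, M32 - M23 = -4a*b23.
Here tr M = 407/169, so a^2 = (1 + tr M)/4 = 144/169 and a = ±12/13. Taking a = 12/13: M21 - M12 = -240/169, M13 - M31 = 0, M32 - M23 = 0, giving b12 = 5/13, b13 = 0, b23 = 0, i.e. R = 12/13 + 5/13*γ12.
Its γ12 coefficient is already positive.
Answer: 12/13 + 5/13*γ12. Key observation: the double cover Spin(3) -> SO(3) sends R and -R to the same matrix (trace 407/169 here), so the stated sign of the γ12 coefficient is what selects one sheet.


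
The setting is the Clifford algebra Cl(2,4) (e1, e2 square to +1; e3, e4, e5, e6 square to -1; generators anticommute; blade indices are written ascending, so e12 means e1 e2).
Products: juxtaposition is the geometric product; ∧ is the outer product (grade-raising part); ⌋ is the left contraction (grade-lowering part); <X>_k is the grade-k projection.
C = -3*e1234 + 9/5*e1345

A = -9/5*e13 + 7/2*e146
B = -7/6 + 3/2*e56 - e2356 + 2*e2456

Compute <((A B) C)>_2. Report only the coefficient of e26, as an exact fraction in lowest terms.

step 1: 21/10*e13 + 7*e125 + 21/4*e145 - 49/12*e146 + 9/5*e1256 - 27/10*e1356 - 7/2*e12345 + 18/5*e123456
step 2: -63/10*e2 - 189/20*e3 + 21/2*e5 + 63/10*e24 + 162/25*e26 + 189/50*e45 - 243/50*e46 - 54/5*e56 - 63/5*e234 - 63/4*e235 + 49/4*e236 + 21*e345 + 147/20*e356 - 81/25*e2346 - 81/10*e2456 + 27/5*e3456
step 3: 63/10*e24 + 162/25*e26 + 189/50*e45 - 243/50*e46 - 54/5*e56
Answer: 162/25


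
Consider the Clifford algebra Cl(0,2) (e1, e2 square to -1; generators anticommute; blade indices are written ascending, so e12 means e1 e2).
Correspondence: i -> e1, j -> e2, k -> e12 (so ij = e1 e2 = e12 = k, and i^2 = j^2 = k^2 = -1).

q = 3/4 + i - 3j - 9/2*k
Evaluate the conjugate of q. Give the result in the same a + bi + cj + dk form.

In blades: q = 3/4 + e1 - 3*e2 - 9/2*e12.
Conjugation here is Clifford conjugation: the scalar is fixed and the grade-1 and grade-2 blades all flip sign, giving 3/4 - e1 + 3*e2 + 9/2*e12; translating back:
Answer: 3/4 - i + 3j + 9/2*k


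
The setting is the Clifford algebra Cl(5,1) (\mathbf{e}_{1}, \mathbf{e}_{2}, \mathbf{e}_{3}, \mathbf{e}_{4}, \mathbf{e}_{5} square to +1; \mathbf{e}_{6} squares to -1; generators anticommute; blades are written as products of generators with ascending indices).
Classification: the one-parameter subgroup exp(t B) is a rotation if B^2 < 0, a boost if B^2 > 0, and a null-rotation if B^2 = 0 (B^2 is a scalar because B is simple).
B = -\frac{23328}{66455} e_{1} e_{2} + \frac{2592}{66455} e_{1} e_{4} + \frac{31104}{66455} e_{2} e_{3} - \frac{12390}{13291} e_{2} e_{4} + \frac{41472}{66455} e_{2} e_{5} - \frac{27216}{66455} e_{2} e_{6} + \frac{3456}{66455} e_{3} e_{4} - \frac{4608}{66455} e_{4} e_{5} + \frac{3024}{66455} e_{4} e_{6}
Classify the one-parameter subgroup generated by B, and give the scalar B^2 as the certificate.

B^2 term by term: the squares give (-\frac{23328}{66455})^2*(e_{1} e_{2})^2 + (\frac{2592}{66455})^2*(e_{1} e_{4})^2 + (\frac{31104}{66455})^2*(e_{2} e_{3})^2 + (-\frac{12390}{13291})^2*(e_{2} e_{4})^2 + (\frac{41472}{66455})^2*(e_{2} e_{5})^2 + (-\frac{27216}{66455})^2*(e_{2} e_{6})^2 + (\frac{3456}{66455})^2*(e_{3} e_{4})^2 + (-\frac{4608}{66455})^2*(e_{4} e_{5})^2 + (\frac{3024}{66455})^2*(e_{4} e_{6})^2 = \frac{544195584}{4416267025}*(-1) + \frac{6718464}{4416267025}*(-1) + \frac{967458816}{4416267025}*(-1) + \frac{153512100}{176650681}*(-1) + \frac{1719926784}{4416267025}*(-1) + \frac{740710656}{4416267025}*(+1) + \frac{11943936}{4416267025}*(-1) + \frac{21233664}{4416267025}*(-1) + \frac{9144576}{4416267025}*(+1) = -\frac{36}{25} (each basis 2-blade squares to minus the product of its generators' squares); cross terms between blades sharing an index anticommute and cancel; the commuting (index-disjoint) pairs give grade-4 terms 2*c*c'*(blade product), which cancel blade by blade — e_{1} e_{2} e_{3} e_{4}: -\frac{161243136}{4416267025} + \frac{161243136}{4416267025} = 0; e_{1} e_{2} e_{4} e_{5}: \frac{214990848}{4416267025} - \frac{214990848}{4416267025} = 0; e_{1} e_{2} e_{4} e_{6}: -\frac{141087744}{4416267025} + \frac{141087744}{4416267025} = 0; e_{2} e_{3} e_{4} e_{5}: -\frac{286654464}{4416267025} + \frac{286654464}{4416267025} = 0; e_{2} e_{3} e_{4} e_{6}: \frac{188116992}{4416267025} - \frac{188116992}{4416267025} = 0; e_{2} e_{4} e_{5} e_{6}: -\frac{250822656}{4416267025} + \frac{250822656}{4416267025} = 0 — confirming B is simple. So B^2 = -\frac{36}{25}.
Answer: rotation, certificate B^2 = -\frac{36}{25}. No conjugation can change B^2 = -\frac{36}{25}; the sign gives the class.


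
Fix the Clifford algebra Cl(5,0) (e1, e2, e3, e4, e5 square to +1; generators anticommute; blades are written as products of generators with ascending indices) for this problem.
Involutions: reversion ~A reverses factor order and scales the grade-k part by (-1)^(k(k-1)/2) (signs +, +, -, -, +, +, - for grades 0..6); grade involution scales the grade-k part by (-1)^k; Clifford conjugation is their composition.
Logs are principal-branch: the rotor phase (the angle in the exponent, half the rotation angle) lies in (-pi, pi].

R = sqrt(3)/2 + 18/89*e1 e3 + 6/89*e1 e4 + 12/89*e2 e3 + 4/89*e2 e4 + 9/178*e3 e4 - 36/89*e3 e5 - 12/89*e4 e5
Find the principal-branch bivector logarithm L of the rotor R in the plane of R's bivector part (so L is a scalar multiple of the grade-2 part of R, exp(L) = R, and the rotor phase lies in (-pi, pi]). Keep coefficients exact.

The scalar part of R is sqrt(3)/2, which pins the rotor phase on the principal branch; dividing the bivector part by the sine of that phase recovers the unit plane, and L is the phase times that plane.
Concretely: cos(phase) = sqrt(3)/2 gives phase = ±pi/6, and since phase/sin(phase) is even the sign is immaterial: L = (phase/sin(phase)) * <R>_2 = (pi/3) * <R>_2.
Answer: 6*pi/89*e1 e3 + 2*pi/89*e1 e4 + 4*pi/89*e2 e3 + 4*pi/267*e2 e4 + 3*pi/178*e3 e4 - 12*pi/89*e3 e5 - 4*pi/89*e4 e5


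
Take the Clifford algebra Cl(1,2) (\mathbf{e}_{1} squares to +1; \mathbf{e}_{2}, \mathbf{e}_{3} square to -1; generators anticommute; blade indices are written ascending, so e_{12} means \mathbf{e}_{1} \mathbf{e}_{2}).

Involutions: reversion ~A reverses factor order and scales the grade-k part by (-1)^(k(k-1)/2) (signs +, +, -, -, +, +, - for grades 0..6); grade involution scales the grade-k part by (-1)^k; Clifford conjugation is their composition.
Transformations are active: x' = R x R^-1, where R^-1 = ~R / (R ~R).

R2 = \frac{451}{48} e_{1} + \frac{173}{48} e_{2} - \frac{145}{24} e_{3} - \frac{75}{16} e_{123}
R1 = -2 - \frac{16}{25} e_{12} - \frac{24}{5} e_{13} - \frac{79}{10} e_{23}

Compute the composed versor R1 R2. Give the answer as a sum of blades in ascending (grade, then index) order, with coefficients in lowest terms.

Distribute over the terms of R1 (each basis-blade product reordered to ascending indices, repeated generators contracted through their squares):
(-2) R2 = -\frac{451}{24} e_{1} - \frac{173}{24} e_{2} + \frac{145}{12} e_{3} + \frac{75}{8} e_{123}
(-\frac{16}{25} e_{12}) R2 = \frac{173}{75} e_{1} + \frac{451}{75} e_{2} + 3 e_{3} + \frac{58}{15} e_{123}
(-\frac{24}{5} e_{13}) R2 = -29 e_{1} - \frac{45}{2} e_{2} + \frac{451}{10} e_{3} + \frac{173}{10} e_{123}
(-\frac{79}{10} e_{23}) R2 = -\frac{1185}{32} e_{1} - \frac{2291}{48} e_{2} - \frac{13667}{480} e_{3} - \frac{35629}{480} e_{123}
Summing the partial products and collecting blades:
Answer: -\frac{66013}{800} e_{1} - \frac{85709}{1200} e_{2} + \frac{15221}{480} e_{3} - \frac{20969}{480} e_{123}


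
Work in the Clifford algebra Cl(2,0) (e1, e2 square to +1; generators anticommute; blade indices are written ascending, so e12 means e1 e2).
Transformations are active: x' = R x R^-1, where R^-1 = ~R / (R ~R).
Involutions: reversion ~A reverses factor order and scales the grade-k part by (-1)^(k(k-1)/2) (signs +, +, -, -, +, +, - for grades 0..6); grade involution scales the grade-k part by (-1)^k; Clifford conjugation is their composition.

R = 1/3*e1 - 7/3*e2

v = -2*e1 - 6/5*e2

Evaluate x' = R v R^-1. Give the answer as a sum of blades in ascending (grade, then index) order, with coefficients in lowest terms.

~R = 1/3*e1 - 7/3*e2, and R ~R = 50/9, so R^-1 = ~R / (50/9).
R v = 32/15 - 76/15*e12
Answer: 282/125*e1 - 74/125*e2


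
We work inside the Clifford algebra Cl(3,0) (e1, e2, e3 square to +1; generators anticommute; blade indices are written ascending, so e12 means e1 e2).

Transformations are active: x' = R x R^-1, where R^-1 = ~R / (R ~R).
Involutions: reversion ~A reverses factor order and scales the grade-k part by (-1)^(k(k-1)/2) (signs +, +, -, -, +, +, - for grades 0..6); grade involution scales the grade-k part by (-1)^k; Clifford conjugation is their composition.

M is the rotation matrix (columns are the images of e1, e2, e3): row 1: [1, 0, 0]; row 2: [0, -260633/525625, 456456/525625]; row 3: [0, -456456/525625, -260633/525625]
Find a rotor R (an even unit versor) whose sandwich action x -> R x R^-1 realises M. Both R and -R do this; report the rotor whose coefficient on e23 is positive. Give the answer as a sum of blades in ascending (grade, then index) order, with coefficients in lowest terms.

Method: write R = a + b12*e12 + b13*e13 + b23*e23 with a^2 + b12^2 + b13^2 + b23^2 = 1 (so R^-1 = ~R). Expanding the columns R e_j ~R gives tr M = 4a^2 - 1 and, from the antisymmetric part, M21 - M12 = -4a*b12, M13 - M31 = 4a*b13, M32 - M23 = -4a*b23.
Here tr M = 4359/525625, so a^2 = (1 + tr M)/4 = 132496/525625 and a = ±364/725. Taking a = 364/725: M21 - M12 = 0, M13 - M31 = 0, M32 - M23 = -912912/525625, giving b12 = 0, b13 = 0, b23 = 627/725, i.e. R = 364/725 + 627/725*e23.
Its e23 coefficient is already positive.
Answer: 364/725 + 627/725*e23. Sheet selection: the two-to-one cover makes ±R indistinguishable at the matrix level (trace 4359/525625), so uniqueness comes from the required sign on e23.


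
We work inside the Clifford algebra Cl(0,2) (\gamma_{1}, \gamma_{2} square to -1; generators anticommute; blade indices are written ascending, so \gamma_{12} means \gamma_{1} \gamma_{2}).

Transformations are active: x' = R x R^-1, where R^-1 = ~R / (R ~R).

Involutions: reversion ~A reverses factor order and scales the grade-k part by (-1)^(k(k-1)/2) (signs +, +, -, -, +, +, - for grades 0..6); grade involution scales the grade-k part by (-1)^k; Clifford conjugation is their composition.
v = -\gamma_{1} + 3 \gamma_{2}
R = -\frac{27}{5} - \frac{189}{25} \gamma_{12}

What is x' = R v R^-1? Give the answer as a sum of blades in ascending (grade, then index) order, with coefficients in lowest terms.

~R = -\frac{27}{5} + \frac{189}{25} \gamma_{12}, and R ~R = \frac{53946}{625}, so R^-1 = ~R / (\frac{53946}{625}).
R v = \frac{702}{25} \gamma_{1} - \frac{216}{25} \gamma_{2}
Answer: -\frac{93}{37} \gamma_{1} - \frac{71}{37} \gamma_{2}


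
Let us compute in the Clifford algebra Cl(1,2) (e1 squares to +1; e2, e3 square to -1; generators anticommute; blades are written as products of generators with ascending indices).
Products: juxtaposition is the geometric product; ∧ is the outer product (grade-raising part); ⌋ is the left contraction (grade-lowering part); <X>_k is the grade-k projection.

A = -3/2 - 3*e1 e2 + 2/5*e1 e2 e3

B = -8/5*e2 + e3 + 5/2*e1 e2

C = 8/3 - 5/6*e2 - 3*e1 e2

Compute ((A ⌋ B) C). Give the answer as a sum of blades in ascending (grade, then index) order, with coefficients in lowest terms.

step 1: -15/2 + 12/5*e2 - 3/2*e3 - 15/4*e1 e2
step 2: -27/4 - 413/40*e1 + 253/20*e2 - 4*e3 + 25/2*e1 e2 - 5/4*e2 e3 + 9/2*e1 e2 e3
Answer: -27/4 - 413/40*e1 + 253/20*e2 - 4*e3 + 25/2*e1 e2 - 5/4*e2 e3 + 9/2*e1 e2 e3


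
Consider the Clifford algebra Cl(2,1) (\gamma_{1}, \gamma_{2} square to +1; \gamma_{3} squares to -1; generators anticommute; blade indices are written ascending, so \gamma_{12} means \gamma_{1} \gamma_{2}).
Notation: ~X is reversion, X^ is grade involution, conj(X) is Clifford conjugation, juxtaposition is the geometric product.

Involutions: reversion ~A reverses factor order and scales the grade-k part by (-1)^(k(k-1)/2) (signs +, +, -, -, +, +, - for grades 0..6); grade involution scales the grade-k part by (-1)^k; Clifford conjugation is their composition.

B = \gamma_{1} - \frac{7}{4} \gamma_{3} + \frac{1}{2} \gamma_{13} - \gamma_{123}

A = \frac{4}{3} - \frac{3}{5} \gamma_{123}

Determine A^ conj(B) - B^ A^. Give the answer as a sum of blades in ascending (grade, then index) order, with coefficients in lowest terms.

first term: -\frac{3}{5} - \frac{4}{3} \gamma_{1} + \frac{3}{10} \gamma_{2} + \frac{7}{3} \gamma_{3} - \frac{21}{20} \gamma_{12} - \frac{2}{3} \gamma_{13} - \frac{3}{5} \gamma_{23} - \frac{4}{3} \gamma_{123}
second term: \frac{3}{5} - \frac{4}{3} \gamma_{1} - \frac{3}{10} \gamma_{2} + \frac{7}{3} \gamma_{3} - \frac{21}{20} \gamma_{12} + \frac{2}{3} \gamma_{13} - \frac{3}{5} \gamma_{23} + \frac{4}{3} \gamma_{123}
Answer: -\frac{6}{5} + \frac{3}{5} \gamma_{2} - \frac{4}{3} \gamma_{13} - \frac{8}{3} \gamma_{123}


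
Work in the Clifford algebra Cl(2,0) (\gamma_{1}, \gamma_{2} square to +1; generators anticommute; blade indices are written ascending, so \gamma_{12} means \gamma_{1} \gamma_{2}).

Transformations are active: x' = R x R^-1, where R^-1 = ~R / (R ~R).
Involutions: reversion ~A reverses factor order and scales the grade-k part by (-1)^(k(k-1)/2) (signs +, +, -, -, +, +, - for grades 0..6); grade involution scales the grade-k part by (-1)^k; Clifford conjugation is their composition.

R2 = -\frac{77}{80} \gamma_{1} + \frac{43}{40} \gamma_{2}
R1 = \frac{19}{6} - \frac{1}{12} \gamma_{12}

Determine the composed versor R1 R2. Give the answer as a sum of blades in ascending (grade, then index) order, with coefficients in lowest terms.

Distribute over the terms of R1 (each basis-blade product reordered to ascending indices, repeated generators contracted through their squares):
(\frac{19}{6}) R2 = -\frac{1463}{480} \gamma_{1} + \frac{817}{240} \gamma_{2}
(-\frac{1}{12} \gamma_{12}) R2 = -\frac{43}{480} \gamma_{1} - \frac{77}{960} \gamma_{2}
Summing the partial products and collecting blades:
Answer: -\frac{251}{80} \gamma_{1} + \frac{3191}{960} \gamma_{2}


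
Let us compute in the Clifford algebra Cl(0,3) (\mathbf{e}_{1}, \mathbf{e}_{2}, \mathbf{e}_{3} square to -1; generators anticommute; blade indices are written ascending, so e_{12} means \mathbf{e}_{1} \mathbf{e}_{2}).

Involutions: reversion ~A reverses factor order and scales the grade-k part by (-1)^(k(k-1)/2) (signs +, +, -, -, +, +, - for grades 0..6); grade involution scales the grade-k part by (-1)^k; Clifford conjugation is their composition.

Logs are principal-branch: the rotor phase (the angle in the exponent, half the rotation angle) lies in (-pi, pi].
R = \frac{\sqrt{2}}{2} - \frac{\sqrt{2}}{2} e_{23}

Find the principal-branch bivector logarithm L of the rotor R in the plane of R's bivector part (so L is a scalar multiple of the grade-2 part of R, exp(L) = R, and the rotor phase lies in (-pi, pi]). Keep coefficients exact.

The scalar part of R is \frac{\sqrt{2}}{2}, and that scalar determines the rotor phase on the principal branch; recovering the unit plane as bivector-part over sine of the phase gives L = phase * plane.
Concretely: cos(phase) = \frac{\sqrt{2}}{2} gives phase = ±\frac{\pi}{4}, and since phase/sin(phase) is even the sign is immaterial: L = (phase/sin(phase)) * <R>_2 = (\frac{\sqrt{2} \pi}{4}) * <R>_2.
Answer: - \frac{\pi}{4} e_{23}


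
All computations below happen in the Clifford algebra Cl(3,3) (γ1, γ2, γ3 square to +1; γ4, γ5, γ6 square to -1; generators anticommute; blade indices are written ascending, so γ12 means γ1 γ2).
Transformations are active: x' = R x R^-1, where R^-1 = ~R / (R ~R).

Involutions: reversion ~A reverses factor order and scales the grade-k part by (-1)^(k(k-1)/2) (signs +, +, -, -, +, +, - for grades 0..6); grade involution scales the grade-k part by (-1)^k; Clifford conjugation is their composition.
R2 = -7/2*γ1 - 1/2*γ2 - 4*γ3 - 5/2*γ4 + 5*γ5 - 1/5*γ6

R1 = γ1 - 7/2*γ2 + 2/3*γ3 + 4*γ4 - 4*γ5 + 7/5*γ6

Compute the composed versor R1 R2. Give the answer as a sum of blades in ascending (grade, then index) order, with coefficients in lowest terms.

Distribute over the terms of R1 (each basis-blade product reordered to ascending indices, repeated generators contracted through their squares):
(γ1) R2 = -7/2 - 1/2*γ12 - 4*γ13 - 5/2*γ14 + 5*γ15 - 1/5*γ16
(-7/2*γ2) R2 = 7/4 - 49/4*γ12 + 14*γ23 + 35/4*γ24 - 35/2*γ25 + 7/10*γ26
(2/3*γ3) R2 = -8/3 + 7/3*γ13 + 1/3*γ23 - 5/3*γ34 + 10/3*γ35 - 2/15*γ36
(4*γ4) R2 = 10 + 14*γ14 + 2*γ24 + 16*γ34 + 20*γ45 - 4/5*γ46
(-4*γ5) R2 = 20 - 14*γ15 - 2*γ25 - 16*γ35 - 10*γ45 + 4/5*γ56
(7/5*γ6) R2 = 7/25 + 49/10*γ16 + 7/10*γ26 + 28/5*γ36 + 7/2*γ46 - 7*γ56
Summing the partial products and collecting blades:
Answer: 7759/300 - 51/4*γ12 - 5/3*γ13 + 23/2*γ14 - 9*γ15 + 47/10*γ16 + 43/3*γ23 + 43/4*γ24 - 39/2*γ25 + 7/5*γ26 + 43/3*γ34 - 38/3*γ35 + 82/15*γ36 + 10*γ45 + 27/10*γ46 - 31/5*γ56


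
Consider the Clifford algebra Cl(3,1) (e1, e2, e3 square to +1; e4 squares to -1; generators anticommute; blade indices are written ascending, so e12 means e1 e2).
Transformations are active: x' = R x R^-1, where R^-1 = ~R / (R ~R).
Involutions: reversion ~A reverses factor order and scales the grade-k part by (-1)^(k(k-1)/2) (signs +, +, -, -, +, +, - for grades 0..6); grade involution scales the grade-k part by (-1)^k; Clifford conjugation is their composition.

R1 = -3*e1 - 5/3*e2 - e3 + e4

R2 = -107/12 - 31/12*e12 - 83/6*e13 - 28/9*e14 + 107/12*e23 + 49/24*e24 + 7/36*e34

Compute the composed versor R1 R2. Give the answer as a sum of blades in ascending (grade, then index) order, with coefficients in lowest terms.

Distribute over the terms of R1 (each basis-blade product reordered to ascending indices, repeated generators contracted through their squares):
(-3*e1) R2 = 107/4*e1 + 31/4*e2 + 83/2*e3 + 28/3*e4 - 107/4*e123 - 49/8*e124 - 7/12*e134
(-5/3*e2) R2 = -155/36*e1 + 535/36*e2 - 535/36*e3 - 245/72*e4 - 415/18*e123 - 140/27*e124 - 35/108*e234
(-e3) R2 = -83/6*e1 + 107/12*e2 + 107/12*e3 - 7/36*e4 + 31/12*e123 - 28/9*e134 + 49/24*e234
(e4) R2 = -28/9*e1 + 49/24*e2 + 7/36*e3 - 107/12*e4 - 31/12*e124 - 83/6*e134 + 107/12*e234
Summing the partial products and collecting blades:
Answer: 11/2*e1 + 2417/72*e2 + 143/4*e3 - 229/72*e4 - 425/9*e123 - 3001/216*e124 - 631/36*e134 + 2297/216*e234


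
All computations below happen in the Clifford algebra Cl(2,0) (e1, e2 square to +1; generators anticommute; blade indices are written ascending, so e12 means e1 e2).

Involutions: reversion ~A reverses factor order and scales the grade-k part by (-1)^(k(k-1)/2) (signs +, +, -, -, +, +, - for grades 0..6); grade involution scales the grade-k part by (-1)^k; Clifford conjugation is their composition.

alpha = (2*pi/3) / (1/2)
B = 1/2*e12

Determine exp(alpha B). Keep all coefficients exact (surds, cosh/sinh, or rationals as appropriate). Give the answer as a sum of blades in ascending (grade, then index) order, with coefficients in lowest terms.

B^2 = (1/2)^2*(e12)^2 = 1/4*(-1) = -1/4 (a basis 2-blade squares to minus the product of its generators' squares).
B^2 = -1/4 — circular case — the even/odd split gives cos and sin: l = 1/2, alpha*l = 2*pi/3, so exp(alpha B) = cos(2*pi/3) + (sin(2*pi/3)/(1/2))*B = -1/2 + (sqrt(3))*B.
Answer: -1/2 + sqrt(3)/2*e12


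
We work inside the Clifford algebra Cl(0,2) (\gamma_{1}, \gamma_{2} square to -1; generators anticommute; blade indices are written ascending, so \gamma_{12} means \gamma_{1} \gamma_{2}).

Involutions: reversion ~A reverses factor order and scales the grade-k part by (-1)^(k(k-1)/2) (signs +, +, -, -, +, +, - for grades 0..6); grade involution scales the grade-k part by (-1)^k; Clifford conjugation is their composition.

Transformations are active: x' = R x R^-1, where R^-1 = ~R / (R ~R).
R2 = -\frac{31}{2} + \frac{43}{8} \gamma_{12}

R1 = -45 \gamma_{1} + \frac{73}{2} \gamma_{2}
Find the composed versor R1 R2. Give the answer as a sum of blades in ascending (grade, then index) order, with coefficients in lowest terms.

Distribute over the terms of R1 (each basis-blade product reordered to ascending indices, repeated generators contracted through their squares):
(-45 \gamma_{1}) R2 = \frac{1395}{2} \gamma_{1} + \frac{1935}{8} \gamma_{2}
(\frac{73}{2} \gamma_{2}) R2 = \frac{3139}{16} \gamma_{1} - \frac{2263}{4} \gamma_{2}
Summing the partial products and collecting blades:
Answer: \frac{14299}{16} \gamma_{1} - \frac{2591}{8} \gamma_{2}


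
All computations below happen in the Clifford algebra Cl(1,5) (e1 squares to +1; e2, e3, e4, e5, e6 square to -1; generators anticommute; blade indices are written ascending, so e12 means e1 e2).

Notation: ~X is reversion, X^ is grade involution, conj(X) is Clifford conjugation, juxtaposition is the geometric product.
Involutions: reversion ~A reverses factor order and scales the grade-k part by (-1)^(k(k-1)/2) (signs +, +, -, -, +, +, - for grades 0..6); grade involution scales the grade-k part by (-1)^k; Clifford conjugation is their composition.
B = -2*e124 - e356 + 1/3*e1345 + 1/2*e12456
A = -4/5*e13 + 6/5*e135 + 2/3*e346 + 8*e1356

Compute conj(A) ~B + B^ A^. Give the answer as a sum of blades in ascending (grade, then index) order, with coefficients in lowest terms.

first term: 8*e1 + 2/5*e4 - 6/5*e16 - 2/5*e45 + 8/3*e46 - 46/45*e156 - 12/5*e234 + 1/3*e1235 + 4/3*e1236 - 12/5*e2345 + 3/5*e2346 + 82/5*e23456
second term: -8*e1 + 2/5*e4 - 6/5*e16 - 14/15*e45 - 8/3*e46 - 26/45*e156 - 12/5*e234 - 1/3*e1235 - 4/3*e1236 + 12/5*e2345 - 3/5*e2346 - 82/5*e23456
Answer: 4/5*e4 - 12/5*e16 - 4/3*e45 - 8/5*e156 - 24/5*e234


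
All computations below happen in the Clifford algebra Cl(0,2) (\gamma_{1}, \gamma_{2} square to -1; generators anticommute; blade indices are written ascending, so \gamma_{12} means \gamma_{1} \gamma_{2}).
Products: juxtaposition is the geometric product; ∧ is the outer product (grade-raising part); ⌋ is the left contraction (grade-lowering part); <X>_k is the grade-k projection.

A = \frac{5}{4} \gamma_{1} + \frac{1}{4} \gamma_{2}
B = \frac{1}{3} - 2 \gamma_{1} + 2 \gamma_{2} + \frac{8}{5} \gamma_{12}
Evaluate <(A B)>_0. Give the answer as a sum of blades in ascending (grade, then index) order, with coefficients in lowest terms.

step 1: 2 + \frac{49}{60} \gamma_{1} - \frac{23}{12} \gamma_{2} + 3 \gamma_{12}
step 2: 2
Answer: 2


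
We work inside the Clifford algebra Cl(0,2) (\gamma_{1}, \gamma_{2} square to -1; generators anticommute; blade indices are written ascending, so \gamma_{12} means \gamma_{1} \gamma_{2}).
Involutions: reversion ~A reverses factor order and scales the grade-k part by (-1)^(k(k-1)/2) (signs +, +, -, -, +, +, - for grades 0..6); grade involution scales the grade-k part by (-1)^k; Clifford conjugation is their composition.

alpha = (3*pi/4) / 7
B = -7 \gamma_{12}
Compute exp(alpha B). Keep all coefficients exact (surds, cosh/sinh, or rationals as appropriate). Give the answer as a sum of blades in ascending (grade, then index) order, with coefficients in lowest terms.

B^2 = (-7)^2*(\gamma_{12})^2 = 49*(-1) = -49 (a basis 2-blade squares to minus the product of its generators' squares).
B^2 = -49 — since the square is negative, the closed form is circular: l = 7, alpha*l = \frac{3 \pi}{4}, so exp(alpha B) = cos(\frac{3 \pi}{4}) + (sin(\frac{3 \pi}{4})/7)*B = - \frac{\sqrt{2}}{2} + (\frac{\sqrt{2}}{14})*B.
Answer: - \frac{\sqrt{2}}{2} - \frac{\sqrt{2}}{2} \gamma_{12}


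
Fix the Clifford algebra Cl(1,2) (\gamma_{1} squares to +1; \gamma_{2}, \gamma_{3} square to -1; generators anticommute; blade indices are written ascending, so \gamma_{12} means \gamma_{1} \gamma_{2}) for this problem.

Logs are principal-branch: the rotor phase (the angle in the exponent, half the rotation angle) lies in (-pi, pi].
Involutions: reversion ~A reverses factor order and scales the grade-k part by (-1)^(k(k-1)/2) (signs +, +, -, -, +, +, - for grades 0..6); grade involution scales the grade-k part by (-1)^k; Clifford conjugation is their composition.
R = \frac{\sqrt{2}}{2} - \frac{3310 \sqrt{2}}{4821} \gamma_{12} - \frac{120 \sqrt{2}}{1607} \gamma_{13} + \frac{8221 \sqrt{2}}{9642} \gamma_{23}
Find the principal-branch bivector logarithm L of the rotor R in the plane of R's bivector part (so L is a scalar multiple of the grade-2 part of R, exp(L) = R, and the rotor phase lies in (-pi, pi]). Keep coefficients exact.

The scalar part of R is \frac{\sqrt{2}}{2}, which fixes the principal-branch rotor phase; the unit plane is then the bivector part divided by the sine of that phase, and L is that plane scaled by the phase.
Concretely: cos(phase) = \frac{\sqrt{2}}{2} gives phase = ±\frac{\pi}{4}, and since phase/sin(phase) is even the sign is immaterial: L = (phase/sin(phase)) * <R>_2 = (\frac{\sqrt{2} \pi}{4}) * <R>_2.
Answer: - \frac{1655 \pi}{4821} \gamma_{12} - \frac{60 \pi}{1607} \gamma_{13} + \frac{8221 \pi}{19284} \gamma_{23}


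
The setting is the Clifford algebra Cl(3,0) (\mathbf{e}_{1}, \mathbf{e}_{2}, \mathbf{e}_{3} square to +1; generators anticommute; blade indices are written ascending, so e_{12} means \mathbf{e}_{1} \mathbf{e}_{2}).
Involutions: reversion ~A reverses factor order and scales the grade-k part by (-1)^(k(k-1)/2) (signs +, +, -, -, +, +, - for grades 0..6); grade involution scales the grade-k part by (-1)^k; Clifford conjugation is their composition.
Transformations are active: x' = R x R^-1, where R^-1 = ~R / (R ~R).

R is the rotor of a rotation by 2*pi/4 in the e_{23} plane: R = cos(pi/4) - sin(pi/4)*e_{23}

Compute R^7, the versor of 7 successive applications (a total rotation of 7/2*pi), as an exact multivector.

The rotor phase is half the rotation angle and phases add under composition, so 7 steps in the e_{23} plane accumulate phase 7*(pi/4) = \frac{7 \pi}{4}: R^7 = cos(\frac{7 \pi}{4}) - sin(\frac{7 \pi}{4})*e_{23}.
cos(\frac{7 \pi}{4}) = \frac{\sqrt{2}}{2} and sin(\frac{7 \pi}{4}) = - \frac{\sqrt{2}}{2}, so R^7 = \frac{\sqrt{2}}{2} + \frac{\sqrt{2}}{2} e_{23}. The net rotation is 3/2*pi (after discarding 1 full turn, each of which contributes a factor -1 to the rotor); the rotor keeps the half-angle phase exactly.
Answer: \frac{\sqrt{2}}{2} + \frac{\sqrt{2}}{2} e_{23}


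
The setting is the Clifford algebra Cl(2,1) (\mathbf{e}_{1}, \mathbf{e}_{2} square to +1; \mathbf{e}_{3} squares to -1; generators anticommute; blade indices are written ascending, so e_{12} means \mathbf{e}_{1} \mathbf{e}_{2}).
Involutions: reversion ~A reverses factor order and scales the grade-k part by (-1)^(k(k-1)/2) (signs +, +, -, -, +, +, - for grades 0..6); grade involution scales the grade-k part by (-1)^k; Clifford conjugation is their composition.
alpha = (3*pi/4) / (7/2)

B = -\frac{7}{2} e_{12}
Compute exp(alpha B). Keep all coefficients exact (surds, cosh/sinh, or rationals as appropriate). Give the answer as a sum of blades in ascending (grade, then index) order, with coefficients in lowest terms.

B^2 = (-\frac{7}{2})^2*(e_{12})^2 = \frac{49}{4}*(-1) = -\frac{49}{4} (a basis 2-blade squares to minus the product of its generators' squares).
B^2 = -\frac{49}{4} — circular case — the even/odd split gives cos and sin: l = \frac{7}{2}, alpha*l = \frac{3 \pi}{4}, so exp(alpha B) = cos(\frac{3 \pi}{4}) + (sin(\frac{3 \pi}{4})/(\frac{7}{2}))*B = - \frac{\sqrt{2}}{2} + (\frac{\sqrt{2}}{7})*B.
Answer: - \frac{\sqrt{2}}{2} - \frac{\sqrt{2}}{2} e_{12}


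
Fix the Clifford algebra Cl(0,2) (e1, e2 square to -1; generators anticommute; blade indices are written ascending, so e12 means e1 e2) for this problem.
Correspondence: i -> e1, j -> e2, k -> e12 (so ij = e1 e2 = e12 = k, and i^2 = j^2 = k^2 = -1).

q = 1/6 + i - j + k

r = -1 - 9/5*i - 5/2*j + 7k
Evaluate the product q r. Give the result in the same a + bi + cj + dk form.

In blades: q = 1/6 + e1 - e2 + e12, r = -1 - 9/5*e1 - 5/2*e2 + 7*e12.
Distribute q over r term by term (generator squares from the signature, products reordered to ascending indices): (1/6)*r = -1/6 - 3/10*e1 - 5/12*e2 + 7/6*e12; (e1)*r = 9/5 - e1 - 7*e2 - 5/2*e12; (-e2)*r = -5/2 - 7*e1 + e2 - 9/5*e12; (e12)*r = -7 + 5/2*e1 - 9/5*e2 - e12.
Sum: -118/15 - 29/5*e1 - 493/60*e2 - 62/15*e12; translating back through the correspondence:
Answer: -118/15 - 29/5*i - 493/60*j - 62/15*k


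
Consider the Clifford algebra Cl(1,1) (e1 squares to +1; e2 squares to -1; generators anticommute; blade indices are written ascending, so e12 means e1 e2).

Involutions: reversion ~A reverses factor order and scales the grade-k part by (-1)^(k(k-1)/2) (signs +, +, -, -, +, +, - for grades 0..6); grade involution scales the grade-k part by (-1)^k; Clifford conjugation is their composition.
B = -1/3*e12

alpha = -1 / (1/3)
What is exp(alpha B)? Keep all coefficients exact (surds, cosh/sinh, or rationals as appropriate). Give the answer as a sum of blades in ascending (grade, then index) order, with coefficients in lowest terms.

B^2 = (-1/3)^2*(e12)^2 = 1/9*(+1) = 1/9 (a basis 2-blade squares to minus the product of its generators' squares).
B^2 = 1/9 — since the square is positive, the closed form is hyperbolic: l = 1/3, alpha*l = -1, so exp(alpha B) = cosh(-1) + (sinh(-1)/(1/3))*B = cosh(1) + (-3*sinh(1))*B.
Answer: cosh(1) + sinh(1)*e12


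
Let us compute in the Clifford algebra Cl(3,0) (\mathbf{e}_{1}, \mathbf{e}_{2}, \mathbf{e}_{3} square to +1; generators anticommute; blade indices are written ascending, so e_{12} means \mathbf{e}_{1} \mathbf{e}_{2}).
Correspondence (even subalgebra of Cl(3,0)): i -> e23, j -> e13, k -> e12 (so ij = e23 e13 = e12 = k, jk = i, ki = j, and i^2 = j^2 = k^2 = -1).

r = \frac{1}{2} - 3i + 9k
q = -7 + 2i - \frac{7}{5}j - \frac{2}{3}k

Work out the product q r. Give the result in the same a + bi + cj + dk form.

In blades: q = -7 - \frac{2}{3} e_{12} - \frac{7}{5} e_{13} + 2 e_{23}, r = \frac{1}{2} + 9 e_{12} - 3 e_{23}.
Distribute q over r term by term (generator squares from the signature, products reordered to ascending indices): (-7)*r = -\frac{7}{2} - 63 e_{12} + 21 e_{23}; (-\frac{2}{3} e_{12})*r = 6 - \frac{1}{3} e_{12} + 2 e_{13}; (-\frac{7}{5} e_{13})*r = -\frac{21}{5} e_{12} - \frac{7}{10} e_{13} - \frac{63}{5} e_{23}; (2 e_{23})*r = 6 - 18 e_{13} + e_{23}.
Sum: \frac{17}{2} - \frac{1013}{15} e_{12} - \frac{167}{10} e_{13} + \frac{47}{5} e_{23}; translating back through the correspondence:
Answer: \frac{17}{2} + \frac{47}{5}i - \frac{167}{10}j - \frac{1013}{15}k


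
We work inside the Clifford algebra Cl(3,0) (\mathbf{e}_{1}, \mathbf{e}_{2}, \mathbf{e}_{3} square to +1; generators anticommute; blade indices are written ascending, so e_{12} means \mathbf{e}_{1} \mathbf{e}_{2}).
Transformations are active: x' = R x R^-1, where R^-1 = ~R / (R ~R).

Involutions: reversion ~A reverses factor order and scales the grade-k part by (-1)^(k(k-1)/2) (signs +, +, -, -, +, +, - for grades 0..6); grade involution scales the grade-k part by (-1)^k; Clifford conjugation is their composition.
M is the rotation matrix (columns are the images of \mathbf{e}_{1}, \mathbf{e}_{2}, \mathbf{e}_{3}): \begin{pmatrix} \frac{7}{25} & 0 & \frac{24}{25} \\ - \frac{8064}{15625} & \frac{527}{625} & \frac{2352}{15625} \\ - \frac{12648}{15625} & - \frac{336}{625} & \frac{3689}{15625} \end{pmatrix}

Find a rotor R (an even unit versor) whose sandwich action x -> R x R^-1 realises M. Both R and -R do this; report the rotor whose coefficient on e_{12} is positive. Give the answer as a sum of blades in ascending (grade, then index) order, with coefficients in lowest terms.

Method: write R = a + b12*e_{12} + b13*e_{13} + b23*e_{23} with a^2 + b12^2 + b13^2 + b23^2 = 1 (so R^-1 = ~R). Expanding the columns R e_j ~R gives tr M = 4a^2 - 1 and, from the antisymmetric part, M21 - M12 = -4a*b12, M13 - M31 = 4a*b13, M32 - M23 = -4a*b23.
Here tr M = \frac{21239}{15625}, so a^2 = (1 + tr M)/4 = \frac{9216}{15625} and a = ±\frac{96}{125}. Taking a = \frac{96}{125}: M21 - M12 = -\frac{8064}{15625}, M13 - M31 = \frac{27648}{15625}, M32 - M23 = -\frac{10752}{15625}, giving b12 = \frac{21}{125}, b13 = \frac{72}{125}, b23 = \frac{28}{125}, i.e. R = \frac{96}{125} + \frac{21}{125} e_{12} + \frac{72}{125} e_{13} + \frac{28}{125} e_{23}.
Its e_{12} coefficient is already positive.
Answer: \frac{96}{125} + \frac{21}{125} e_{12} + \frac{72}{125} e_{13} + \frac{28}{125} e_{23}. Sheet selection: the two-to-one cover makes ±R indistinguishable at the matrix level (trace \frac{21239}{15625}), so uniqueness comes from the required sign on e_{12}.
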